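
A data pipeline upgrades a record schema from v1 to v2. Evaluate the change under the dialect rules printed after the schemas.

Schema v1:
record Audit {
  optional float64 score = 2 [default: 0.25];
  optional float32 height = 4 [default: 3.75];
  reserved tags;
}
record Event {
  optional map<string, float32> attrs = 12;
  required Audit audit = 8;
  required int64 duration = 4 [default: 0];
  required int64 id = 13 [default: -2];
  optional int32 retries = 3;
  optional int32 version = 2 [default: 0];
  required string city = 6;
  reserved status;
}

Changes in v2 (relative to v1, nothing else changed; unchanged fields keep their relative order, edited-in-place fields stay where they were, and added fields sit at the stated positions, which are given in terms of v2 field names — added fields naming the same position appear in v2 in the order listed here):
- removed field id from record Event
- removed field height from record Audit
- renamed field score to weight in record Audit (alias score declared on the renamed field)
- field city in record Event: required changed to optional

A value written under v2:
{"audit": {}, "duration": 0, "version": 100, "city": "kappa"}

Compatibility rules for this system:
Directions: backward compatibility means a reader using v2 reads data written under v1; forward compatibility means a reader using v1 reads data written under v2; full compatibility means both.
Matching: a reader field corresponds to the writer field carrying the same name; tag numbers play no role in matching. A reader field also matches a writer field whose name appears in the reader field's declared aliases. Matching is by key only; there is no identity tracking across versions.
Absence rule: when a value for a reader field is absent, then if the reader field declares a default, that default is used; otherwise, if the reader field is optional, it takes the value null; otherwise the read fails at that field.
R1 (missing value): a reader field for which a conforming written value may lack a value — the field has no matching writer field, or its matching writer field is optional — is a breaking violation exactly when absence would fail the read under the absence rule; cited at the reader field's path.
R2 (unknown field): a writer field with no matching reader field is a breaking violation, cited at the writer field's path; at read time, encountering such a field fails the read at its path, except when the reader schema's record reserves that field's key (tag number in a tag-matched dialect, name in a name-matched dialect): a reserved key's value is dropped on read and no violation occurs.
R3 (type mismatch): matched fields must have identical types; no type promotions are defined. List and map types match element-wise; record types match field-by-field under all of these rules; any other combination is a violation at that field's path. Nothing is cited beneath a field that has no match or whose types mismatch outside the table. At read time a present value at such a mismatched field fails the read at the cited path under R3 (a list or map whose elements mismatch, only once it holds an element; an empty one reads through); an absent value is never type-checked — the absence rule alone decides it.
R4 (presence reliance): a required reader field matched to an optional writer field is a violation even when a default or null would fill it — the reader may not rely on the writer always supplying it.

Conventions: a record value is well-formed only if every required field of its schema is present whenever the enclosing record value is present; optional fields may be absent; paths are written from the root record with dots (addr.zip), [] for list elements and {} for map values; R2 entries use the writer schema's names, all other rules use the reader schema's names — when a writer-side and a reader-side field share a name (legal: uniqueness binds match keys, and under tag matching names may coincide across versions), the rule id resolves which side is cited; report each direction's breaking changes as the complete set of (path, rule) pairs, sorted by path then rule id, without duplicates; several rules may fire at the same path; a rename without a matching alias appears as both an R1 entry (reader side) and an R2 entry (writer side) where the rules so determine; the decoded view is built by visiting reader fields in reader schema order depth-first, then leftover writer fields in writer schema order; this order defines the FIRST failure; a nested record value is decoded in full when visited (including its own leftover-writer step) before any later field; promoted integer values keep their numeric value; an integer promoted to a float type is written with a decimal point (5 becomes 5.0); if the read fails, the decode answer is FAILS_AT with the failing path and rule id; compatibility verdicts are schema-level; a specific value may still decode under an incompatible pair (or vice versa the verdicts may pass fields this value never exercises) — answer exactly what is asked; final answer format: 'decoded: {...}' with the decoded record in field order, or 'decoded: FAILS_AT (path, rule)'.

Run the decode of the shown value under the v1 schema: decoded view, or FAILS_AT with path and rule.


in Event below, arrows point writer -> reader
migrating the Event value to v1:
  attrs := null (absent, optional -> null)
  audit.score := 0.25 (absent -> default)
  audit.height := 3.75 (absent -> default)
  duration := 0
  id := -2 (absent -> default)
  retries := null (absent, optional -> null)
  version := 100
  city := "kappa"
  => decoded: {"attrs": null, "audit": {"score": 0.25, "height": 3.75}, "duration": 0, "id": -2, "retries": null, "version": 100, "city": "kappa"}
the other Event changes do not affect what is asked:
  removed field id from record Event -> matters for Event compatibility verdicts, not for this value's decode
  removed field height from record Audit -> matters for Event compatibility verdicts, not for this value's decode
  renamed field score to weight in record Audit (alias score declared on the renamed field) -> matters for Event compatibility verdicts, not for this value's decode
  field city in record Event: required changed to optional -> matters for Event compatibility verdicts, not for this value's decode

decoded: {"attrs": null, "audit": {"score": 0.25, "height": 3.75}, "duration": 0, "id": -2, "retries": null, "version": 100, "city": "kappa"}


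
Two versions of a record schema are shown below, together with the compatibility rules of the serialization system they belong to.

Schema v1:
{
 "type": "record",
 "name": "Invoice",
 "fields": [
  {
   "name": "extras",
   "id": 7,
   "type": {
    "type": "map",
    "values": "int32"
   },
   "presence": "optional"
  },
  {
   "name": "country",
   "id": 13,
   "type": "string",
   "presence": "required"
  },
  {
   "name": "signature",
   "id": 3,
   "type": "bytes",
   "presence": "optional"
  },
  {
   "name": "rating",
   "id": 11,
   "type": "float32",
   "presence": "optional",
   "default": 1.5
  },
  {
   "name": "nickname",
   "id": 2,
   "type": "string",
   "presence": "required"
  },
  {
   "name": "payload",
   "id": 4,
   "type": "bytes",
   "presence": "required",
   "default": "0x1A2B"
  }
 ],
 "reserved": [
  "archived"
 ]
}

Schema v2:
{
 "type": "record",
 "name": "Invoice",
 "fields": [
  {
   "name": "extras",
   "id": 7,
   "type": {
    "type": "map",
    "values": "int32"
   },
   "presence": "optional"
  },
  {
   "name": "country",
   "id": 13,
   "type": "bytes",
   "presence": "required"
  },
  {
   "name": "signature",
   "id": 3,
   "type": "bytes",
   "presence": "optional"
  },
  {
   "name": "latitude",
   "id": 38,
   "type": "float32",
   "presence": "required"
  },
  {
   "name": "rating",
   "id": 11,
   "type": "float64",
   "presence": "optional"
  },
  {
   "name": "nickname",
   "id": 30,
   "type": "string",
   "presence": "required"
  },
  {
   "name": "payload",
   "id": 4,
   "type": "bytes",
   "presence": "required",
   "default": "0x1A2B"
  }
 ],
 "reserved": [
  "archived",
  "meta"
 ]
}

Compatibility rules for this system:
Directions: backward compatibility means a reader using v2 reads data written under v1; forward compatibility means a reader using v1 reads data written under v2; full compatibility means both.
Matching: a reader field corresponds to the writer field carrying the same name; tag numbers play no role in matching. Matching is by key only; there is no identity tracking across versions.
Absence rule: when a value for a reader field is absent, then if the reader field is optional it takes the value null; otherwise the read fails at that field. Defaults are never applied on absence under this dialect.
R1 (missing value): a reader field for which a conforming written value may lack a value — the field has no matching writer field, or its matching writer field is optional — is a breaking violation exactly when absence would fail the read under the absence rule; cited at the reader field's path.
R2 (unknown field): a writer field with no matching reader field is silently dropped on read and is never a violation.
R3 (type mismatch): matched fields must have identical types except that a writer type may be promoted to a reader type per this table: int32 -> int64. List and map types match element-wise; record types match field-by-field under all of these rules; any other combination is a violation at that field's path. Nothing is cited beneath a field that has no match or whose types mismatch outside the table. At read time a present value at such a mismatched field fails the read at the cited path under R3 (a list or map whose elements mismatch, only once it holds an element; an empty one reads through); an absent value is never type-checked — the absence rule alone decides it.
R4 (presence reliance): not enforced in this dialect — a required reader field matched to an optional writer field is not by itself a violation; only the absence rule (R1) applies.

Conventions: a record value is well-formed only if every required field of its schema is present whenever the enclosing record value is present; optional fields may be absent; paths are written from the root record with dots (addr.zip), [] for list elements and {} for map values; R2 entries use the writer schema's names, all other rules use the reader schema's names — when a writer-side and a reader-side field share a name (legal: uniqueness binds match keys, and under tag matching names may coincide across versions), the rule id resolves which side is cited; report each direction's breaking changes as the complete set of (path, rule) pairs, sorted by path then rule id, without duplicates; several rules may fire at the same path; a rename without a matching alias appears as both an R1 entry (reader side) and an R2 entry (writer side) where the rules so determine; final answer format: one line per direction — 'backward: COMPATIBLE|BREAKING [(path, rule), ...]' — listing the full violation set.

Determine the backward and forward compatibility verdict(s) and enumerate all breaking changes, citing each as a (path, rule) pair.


backward: BREAKING [(country, R3), (latitude, R1), (rating, R3)]; forward: BREAKING [(country, R3), (rating, R3)]

arrows below run writer -> reader for Invoice
backward for Invoice (reader v2, writer v1):
  extras: paired with writer extras (map<string, int32> -> map<string, int32>; writer optional)
  country: paired with writer country (string -> bytes; writer required)
  signature: paired with writer signature (bytes -> bytes; writer optional)
  no writer field matches reader latitude
  rating: paired with writer rating (float32 -> float64; writer optional)
  nickname: paired with writer nickname (string -> string; writer required)
  payload: paired with writer payload (bytes -> bytes; writer required)
  rule R3 violated at country
  rule R1 violated at latitude
  rule R3 violated at rating
  => 3 violation(s): backward is BREAKING for Invoice
forward for Invoice (reader v1, writer v2):
  extras: paired with writer extras (map<string, int32> -> map<string, int32>; writer optional)
  country: paired with writer country (bytes -> string; writer required)
  signature: paired with writer signature (bytes -> bytes; writer optional)
  rating: paired with writer rating (float64 -> float32; writer optional)
  nickname: paired with writer nickname (string -> string; writer required)
  payload: paired with writer payload (bytes -> bytes; writer required)
  leftover writer field: latitude
  rule R3 violated at country
  rule R3 violated at rating
  => 2 violation(s): forward is BREAKING for Invoice


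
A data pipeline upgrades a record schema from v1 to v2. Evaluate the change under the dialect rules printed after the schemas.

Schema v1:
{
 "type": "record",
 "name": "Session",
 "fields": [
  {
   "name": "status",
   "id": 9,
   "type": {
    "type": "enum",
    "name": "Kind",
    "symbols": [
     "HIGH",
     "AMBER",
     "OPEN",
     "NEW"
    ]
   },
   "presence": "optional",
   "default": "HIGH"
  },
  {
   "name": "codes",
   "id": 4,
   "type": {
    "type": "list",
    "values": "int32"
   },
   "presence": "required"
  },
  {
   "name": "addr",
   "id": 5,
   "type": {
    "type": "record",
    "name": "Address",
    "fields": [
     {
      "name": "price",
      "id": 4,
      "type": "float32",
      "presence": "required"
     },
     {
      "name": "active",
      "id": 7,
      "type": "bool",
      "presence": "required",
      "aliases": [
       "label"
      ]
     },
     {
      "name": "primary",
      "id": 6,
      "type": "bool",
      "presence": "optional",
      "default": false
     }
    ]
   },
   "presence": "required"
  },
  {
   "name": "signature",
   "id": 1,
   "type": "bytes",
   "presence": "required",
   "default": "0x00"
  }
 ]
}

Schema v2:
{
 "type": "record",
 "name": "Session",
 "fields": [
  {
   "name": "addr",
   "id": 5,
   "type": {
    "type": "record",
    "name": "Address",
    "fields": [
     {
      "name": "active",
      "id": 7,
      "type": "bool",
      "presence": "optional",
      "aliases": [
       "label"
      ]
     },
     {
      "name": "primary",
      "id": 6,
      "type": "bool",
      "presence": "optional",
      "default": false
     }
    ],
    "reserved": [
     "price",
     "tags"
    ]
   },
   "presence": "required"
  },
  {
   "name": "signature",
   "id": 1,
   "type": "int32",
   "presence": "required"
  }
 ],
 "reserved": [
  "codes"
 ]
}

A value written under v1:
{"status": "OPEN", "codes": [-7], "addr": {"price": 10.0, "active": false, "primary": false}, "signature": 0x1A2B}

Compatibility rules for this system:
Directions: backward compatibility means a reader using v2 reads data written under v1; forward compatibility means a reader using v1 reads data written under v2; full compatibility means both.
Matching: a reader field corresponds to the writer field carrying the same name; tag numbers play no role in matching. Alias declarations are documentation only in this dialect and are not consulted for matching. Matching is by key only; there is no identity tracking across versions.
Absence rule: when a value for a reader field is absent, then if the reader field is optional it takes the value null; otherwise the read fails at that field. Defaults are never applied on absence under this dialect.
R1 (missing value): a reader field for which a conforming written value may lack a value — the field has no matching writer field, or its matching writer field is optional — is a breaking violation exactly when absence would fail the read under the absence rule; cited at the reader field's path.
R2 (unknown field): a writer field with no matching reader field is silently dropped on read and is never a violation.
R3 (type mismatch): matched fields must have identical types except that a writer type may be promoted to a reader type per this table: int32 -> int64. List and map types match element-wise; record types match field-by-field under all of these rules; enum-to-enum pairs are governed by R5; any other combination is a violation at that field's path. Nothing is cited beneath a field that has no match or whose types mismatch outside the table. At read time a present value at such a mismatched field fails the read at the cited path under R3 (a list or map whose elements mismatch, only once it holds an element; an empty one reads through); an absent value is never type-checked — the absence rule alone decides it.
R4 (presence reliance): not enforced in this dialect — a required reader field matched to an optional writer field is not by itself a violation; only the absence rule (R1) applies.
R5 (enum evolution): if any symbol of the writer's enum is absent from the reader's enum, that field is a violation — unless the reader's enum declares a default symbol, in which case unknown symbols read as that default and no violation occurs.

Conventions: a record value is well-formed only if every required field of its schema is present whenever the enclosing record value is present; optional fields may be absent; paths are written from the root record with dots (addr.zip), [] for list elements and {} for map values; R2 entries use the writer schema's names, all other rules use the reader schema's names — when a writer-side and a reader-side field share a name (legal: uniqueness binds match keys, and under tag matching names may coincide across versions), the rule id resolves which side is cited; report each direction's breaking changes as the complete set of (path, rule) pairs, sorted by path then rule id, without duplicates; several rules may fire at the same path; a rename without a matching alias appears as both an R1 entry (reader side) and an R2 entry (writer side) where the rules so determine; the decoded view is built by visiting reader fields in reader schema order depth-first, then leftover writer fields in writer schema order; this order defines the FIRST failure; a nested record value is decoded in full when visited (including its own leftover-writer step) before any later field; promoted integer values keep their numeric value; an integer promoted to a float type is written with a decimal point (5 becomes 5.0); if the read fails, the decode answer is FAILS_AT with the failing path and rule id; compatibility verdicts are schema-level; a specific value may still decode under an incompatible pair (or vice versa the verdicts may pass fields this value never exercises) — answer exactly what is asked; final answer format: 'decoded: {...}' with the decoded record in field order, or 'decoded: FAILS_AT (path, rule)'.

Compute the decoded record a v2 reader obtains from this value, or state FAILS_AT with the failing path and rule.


decoded: FAILS_AT (signature, R3)

in Session below, arrows point writer -> reader
migrating the Session value to v2:
  addr.active := false
  addr.primary := false
  writer addr.price: no reader field; dropped
  read fails at signature under R3
  => FAILS_AT (signature, R3)
the rest of the Session diff is inert for this question:
  removed field price from record Address (its key "price" joins the reserved list) -> shifts the Session verdicts, not this decode
  removed field status from record Session -> fires no rule on Session under this dialect and leaves the result unchanged
  removed field codes from record Session (its key "codes" joins the reserved list) -> shifts the Session verdicts, not this decode
  field active in record Address: required changed to optional -> shifts the Session verdicts, not this decode


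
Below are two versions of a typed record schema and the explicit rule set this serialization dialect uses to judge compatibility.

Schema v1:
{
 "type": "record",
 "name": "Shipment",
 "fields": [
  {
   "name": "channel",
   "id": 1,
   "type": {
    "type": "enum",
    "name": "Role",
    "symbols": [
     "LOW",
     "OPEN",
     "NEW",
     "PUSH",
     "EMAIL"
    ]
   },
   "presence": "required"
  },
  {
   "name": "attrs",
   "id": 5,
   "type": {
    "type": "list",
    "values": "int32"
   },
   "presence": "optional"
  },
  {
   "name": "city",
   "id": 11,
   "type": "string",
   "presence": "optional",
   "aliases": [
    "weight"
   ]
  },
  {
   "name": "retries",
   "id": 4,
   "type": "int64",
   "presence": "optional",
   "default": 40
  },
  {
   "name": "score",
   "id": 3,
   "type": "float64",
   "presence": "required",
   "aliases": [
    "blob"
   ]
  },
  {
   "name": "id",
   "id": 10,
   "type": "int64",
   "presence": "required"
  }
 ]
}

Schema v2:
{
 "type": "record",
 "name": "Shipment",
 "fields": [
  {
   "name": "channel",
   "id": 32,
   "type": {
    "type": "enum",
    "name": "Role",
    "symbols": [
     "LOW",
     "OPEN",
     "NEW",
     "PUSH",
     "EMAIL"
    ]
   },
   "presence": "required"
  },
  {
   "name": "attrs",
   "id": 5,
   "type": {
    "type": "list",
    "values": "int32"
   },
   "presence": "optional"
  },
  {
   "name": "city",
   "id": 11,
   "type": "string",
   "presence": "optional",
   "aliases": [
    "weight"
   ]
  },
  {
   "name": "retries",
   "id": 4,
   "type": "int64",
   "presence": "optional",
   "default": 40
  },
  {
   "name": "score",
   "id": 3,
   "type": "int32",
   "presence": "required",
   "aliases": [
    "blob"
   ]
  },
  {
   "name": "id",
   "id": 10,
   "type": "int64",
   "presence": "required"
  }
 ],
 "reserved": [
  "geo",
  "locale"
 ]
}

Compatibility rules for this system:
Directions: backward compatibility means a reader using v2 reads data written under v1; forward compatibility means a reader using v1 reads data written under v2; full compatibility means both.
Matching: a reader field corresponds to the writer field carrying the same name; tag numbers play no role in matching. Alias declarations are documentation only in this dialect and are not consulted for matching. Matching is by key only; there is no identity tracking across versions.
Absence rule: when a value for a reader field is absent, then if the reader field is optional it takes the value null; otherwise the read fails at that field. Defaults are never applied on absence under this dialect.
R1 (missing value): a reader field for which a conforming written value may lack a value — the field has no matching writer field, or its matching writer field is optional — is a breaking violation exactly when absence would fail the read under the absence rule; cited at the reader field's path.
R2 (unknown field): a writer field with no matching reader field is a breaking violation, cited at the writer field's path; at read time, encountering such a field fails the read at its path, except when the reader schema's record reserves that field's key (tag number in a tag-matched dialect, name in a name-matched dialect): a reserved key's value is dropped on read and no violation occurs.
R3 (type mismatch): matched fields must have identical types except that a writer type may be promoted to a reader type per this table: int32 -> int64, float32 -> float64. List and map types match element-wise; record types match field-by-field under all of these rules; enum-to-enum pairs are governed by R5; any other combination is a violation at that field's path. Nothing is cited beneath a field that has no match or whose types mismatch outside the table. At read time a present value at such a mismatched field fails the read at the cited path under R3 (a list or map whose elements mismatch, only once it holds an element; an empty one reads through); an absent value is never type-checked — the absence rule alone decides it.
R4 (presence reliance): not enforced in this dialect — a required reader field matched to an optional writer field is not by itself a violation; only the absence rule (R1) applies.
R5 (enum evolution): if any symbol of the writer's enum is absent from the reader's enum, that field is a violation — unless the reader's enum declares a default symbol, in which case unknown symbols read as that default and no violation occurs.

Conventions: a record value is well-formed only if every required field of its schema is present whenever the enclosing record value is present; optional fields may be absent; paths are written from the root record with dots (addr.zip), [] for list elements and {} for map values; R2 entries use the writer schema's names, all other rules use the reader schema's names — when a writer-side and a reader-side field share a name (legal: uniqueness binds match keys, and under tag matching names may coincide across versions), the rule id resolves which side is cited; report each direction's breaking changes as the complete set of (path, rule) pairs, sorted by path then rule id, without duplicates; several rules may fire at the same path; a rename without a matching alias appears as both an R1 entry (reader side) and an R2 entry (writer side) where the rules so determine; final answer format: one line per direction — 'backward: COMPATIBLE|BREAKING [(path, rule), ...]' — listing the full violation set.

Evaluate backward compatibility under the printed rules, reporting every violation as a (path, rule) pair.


backward: BREAKING [(score, R3)]

the writer's type comes first in each Shipment pair
backward pass over Shipment, reader schema v2, writer schema v1:
  Role -> Role, writer required: channel aligns to channel
  list<int32> -> list<int32>, writer optional: attrs aligns to attrs
  string -> string, writer optional: city aligns to city
  int64 -> int64, writer optional: retries aligns to retries
  float64 -> int32, writer required: score aligns to score
  int64 -> int64, writer required: id aligns to id
  violation R3 at score
  => 1 violation(s): backward is BREAKING for Shipment
the rest of the Shipment diff is inert for this question:
  field channel in record Shipment: tag 1 changed to 32 -> no rule fires on it in Shipment's dialect; the asked verdict holds


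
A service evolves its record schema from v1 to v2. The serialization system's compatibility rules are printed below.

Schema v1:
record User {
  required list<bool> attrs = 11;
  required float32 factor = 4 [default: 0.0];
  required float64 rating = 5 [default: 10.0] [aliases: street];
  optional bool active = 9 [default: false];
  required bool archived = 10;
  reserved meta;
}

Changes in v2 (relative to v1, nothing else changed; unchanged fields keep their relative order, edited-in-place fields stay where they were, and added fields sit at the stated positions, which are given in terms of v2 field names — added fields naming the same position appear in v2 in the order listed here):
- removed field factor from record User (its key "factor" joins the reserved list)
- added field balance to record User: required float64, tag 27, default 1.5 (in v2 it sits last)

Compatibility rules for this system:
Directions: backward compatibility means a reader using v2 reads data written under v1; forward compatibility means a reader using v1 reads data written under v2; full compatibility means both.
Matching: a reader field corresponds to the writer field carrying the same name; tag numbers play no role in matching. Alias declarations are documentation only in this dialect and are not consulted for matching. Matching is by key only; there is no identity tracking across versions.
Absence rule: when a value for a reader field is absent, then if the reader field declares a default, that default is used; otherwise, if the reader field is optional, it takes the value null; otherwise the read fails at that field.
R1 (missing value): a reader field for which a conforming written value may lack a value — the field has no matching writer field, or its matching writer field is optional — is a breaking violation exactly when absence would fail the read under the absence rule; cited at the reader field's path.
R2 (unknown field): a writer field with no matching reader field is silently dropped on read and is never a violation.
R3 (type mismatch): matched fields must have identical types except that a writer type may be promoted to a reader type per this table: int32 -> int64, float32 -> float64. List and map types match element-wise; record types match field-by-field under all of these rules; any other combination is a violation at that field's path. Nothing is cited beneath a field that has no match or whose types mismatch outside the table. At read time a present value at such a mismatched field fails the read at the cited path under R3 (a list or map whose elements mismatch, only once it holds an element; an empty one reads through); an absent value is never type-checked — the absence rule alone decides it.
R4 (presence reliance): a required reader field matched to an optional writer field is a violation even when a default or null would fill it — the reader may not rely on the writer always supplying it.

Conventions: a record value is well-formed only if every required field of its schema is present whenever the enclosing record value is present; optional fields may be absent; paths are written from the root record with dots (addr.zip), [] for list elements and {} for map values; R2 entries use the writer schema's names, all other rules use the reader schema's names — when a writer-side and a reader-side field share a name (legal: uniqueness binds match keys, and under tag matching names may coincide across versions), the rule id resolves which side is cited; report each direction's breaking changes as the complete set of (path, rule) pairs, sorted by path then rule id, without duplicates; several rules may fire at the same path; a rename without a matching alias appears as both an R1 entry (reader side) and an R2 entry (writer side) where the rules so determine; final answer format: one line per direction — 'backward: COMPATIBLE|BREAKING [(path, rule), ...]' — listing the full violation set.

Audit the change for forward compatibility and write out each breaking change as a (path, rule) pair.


forward: COMPATIBLE []

the writer's type comes first in each User pair
forward for User (reader v1, writer v2):
  attrs: list<bool> -> list<bool>, writer required; from attrs
  no writer field matches reader factor
  rating: float64 -> float64, writer required; from rating
  active: bool -> bool, writer optional; from active
  archived: bool -> bool, writer required; from archived
  writer balance: unknown to reader
  => forward verdict for User: COMPATIBLE, no violations
checking off the User differences that do not matter here:
  removed field factor from record User (its key "factor" joins the reserved list) -> no rule fires on it in User's dialect; the asked verdict holds
  added field balance to record User: required float64, tag 27, default 1.5 (in v2 it sits last) -> no rule fires on it in User's dialect; the asked verdict holds


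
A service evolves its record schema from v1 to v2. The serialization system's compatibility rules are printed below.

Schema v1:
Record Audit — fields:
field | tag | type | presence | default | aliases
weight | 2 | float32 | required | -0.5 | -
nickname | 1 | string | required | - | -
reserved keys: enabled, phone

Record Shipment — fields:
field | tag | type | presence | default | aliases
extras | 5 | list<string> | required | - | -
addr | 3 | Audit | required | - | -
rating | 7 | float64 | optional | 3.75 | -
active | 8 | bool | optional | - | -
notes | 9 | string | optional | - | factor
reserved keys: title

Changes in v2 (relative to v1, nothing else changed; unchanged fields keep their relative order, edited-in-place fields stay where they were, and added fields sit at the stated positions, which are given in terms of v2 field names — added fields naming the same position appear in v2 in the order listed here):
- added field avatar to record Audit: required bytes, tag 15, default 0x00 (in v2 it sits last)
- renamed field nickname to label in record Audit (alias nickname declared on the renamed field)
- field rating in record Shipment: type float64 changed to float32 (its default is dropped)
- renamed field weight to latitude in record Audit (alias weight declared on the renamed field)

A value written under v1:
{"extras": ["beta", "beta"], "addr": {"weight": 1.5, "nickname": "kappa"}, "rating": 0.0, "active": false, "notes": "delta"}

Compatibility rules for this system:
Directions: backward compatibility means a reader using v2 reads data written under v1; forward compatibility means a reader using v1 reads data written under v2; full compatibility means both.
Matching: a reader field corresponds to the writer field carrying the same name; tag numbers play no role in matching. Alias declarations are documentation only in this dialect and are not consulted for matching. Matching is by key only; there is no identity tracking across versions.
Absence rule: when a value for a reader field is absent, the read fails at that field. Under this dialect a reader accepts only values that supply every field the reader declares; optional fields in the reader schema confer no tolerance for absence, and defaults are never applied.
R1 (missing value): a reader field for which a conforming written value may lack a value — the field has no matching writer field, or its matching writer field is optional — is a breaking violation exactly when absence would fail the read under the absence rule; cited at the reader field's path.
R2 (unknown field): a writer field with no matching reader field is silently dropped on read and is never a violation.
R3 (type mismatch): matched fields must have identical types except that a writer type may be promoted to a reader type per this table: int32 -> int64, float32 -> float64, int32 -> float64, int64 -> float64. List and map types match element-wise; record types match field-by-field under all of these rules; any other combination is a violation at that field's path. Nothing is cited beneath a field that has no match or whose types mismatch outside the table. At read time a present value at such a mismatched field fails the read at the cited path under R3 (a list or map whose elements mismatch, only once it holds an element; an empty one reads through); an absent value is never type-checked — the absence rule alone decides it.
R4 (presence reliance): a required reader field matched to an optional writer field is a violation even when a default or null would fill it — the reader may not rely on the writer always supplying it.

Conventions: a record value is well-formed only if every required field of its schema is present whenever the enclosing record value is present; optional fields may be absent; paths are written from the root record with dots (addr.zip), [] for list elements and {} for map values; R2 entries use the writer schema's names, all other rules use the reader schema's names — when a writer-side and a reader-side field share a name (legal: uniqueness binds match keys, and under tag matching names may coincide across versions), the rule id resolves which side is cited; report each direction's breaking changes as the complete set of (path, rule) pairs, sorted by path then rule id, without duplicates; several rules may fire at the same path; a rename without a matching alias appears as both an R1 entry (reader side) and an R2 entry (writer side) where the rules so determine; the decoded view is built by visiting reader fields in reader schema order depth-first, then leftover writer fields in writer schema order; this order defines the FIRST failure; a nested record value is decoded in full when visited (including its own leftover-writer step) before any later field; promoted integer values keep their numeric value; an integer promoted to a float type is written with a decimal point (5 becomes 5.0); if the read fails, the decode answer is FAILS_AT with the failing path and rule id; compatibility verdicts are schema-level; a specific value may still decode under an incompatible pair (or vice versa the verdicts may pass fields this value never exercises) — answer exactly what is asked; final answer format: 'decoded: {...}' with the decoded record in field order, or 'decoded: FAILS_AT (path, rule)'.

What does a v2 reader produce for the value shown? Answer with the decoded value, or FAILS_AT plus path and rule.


decoded: FAILS_AT (addr.latitude, R1)

arrows below run writer -> reader for Shipment
decode (reader v2):
  extras := ["beta", "beta"]
  read fails at addr.latitude under R1 (no fill)
  => FAILS_AT (addr.latitude, R1)
the rest of the Shipment diff is inert for this question:
  added field avatar to record Audit: required bytes, tag 15, default 0x00 (in v2 it sits last) -> a verdict-level change on Shipment — the shown value reads the same
  renamed field nickname to label in record Audit (alias nickname declared on the renamed field) -> a verdict-level change on Shipment — the shown value reads the same
  field rating in record Shipment: type float64 changed to float32 (its default is dropped) -> a verdict-level change on Shipment — the shown value reads the same


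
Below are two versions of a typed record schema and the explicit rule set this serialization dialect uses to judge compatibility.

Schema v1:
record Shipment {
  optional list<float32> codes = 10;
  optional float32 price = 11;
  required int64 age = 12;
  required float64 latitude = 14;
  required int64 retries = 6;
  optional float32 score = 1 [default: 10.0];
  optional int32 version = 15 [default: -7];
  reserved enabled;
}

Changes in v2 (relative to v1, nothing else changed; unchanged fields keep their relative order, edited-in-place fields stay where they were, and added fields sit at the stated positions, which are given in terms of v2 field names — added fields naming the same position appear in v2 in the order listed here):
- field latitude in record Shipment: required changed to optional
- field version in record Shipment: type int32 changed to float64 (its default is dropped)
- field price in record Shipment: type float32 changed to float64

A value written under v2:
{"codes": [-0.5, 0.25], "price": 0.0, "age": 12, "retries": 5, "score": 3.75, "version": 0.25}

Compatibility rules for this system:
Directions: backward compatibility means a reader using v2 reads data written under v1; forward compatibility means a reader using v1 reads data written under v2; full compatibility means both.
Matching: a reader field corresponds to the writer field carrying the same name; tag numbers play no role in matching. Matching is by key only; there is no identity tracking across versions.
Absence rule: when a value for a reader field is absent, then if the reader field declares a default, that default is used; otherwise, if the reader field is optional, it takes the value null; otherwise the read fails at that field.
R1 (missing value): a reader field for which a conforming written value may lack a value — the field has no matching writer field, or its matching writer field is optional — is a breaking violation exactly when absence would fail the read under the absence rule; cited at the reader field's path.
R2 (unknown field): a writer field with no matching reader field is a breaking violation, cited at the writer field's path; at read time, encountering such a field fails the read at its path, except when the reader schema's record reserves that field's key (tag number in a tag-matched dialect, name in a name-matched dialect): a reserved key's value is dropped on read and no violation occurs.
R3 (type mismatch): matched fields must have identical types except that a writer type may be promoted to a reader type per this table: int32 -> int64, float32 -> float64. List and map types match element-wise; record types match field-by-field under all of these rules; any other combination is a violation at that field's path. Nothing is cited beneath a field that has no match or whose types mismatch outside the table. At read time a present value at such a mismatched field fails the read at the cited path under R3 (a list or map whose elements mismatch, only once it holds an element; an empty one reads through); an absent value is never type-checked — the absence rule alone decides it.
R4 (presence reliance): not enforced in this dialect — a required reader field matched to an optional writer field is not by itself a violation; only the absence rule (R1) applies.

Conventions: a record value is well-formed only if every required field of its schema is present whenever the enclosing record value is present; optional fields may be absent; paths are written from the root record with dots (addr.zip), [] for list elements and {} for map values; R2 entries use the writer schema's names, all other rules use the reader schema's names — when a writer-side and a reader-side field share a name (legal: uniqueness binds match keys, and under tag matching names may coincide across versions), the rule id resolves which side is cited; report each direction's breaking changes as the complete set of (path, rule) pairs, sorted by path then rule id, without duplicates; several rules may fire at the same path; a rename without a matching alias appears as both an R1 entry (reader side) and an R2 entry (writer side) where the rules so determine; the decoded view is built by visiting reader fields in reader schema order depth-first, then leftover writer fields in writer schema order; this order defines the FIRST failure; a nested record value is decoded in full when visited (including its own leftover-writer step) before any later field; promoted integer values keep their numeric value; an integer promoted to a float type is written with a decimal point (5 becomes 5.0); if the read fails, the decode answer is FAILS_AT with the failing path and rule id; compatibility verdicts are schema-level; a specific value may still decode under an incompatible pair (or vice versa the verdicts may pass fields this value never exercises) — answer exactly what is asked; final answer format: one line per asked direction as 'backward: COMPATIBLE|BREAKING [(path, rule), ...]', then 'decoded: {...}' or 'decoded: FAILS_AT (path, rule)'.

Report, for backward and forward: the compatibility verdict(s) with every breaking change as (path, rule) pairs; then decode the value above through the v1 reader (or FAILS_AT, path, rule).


the writer's type comes first in each Shipment pair
backward on Shipment — v2 reading data written by v1:
  codes: paired with writer codes (list<float32> -> list<float32>; writer optional)
  price: paired with writer price (float32 -> float64; writer optional)
  age: paired with writer age (int64 -> int64; writer required)
  latitude: paired with writer latitude (float64 -> float64; writer required)
  retries: paired with writer retries (int64 -> int64; writer required)
  score: paired with writer score (float32 -> float32; writer optional)
  version: paired with writer version (int32 -> float64; writer optional)
  breaking: (version, R3)
  backward on Shipment therefore BREAKING (1)
forward on Shipment — v1 reading data written by v2:
  codes: paired with writer codes (list<float32> -> list<float32>; writer optional)
  price: paired with writer price (float64 -> float32; writer optional)
  age: paired with writer age (int64 -> int64; writer required)
  latitude: paired with writer latitude (float64 -> float64; writer optional)
  retries: paired with writer retries (int64 -> int64; writer required)
  score: paired with writer score (float32 -> float32; writer optional)
  version: paired with writer version (float64 -> int32; writer optional)
  breaking: (latitude, R1)
  breaking: (price, R3)
  breaking: (version, R3)
  forward on Shipment therefore BREAKING (3)
migrating the Shipment value to v1:
  codes := [-0.5, 0.25]
  read fails at price under R3
  => FAILS_AT (price, R3)

backward: BREAKING [(version, R3)]; forward: BREAKING [(latitude, R1), (price, R3), (version, R3)]; decoded: FAILS_AT (price, R3)
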